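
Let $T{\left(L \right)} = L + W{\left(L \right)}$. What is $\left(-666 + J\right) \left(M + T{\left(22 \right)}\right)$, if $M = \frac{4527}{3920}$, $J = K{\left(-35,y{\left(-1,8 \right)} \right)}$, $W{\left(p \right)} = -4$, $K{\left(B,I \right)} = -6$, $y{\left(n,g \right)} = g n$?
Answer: $- \frac{450522}{35} \approx -12872.0$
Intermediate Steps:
$J = -6$
$M = \frac{4527}{3920}$ ($M = 4527 \cdot \frac{1}{3920} = \frac{4527}{3920} \approx 1.1548$)
$T{\left(L \right)} = -4 + L$ ($T{\left(L \right)} = L - 4 = -4 + L$)
$\left(-666 + J\right) \left(M + T{\left(22 \right)}\right) = \left(-666 - 6\right) \left(\frac{4527}{3920} + \left(-4 + 22\right)\right) = - 672 \left(\frac{4527}{3920} + 18\right) = \left(-672\right) \frac{75087}{3920} = - \frac{450522}{35}$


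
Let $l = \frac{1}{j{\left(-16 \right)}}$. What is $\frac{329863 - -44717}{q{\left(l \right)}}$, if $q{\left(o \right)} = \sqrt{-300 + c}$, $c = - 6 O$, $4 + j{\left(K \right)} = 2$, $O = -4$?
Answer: $- \frac{62430 i \sqrt{69}}{23} \approx - 22547.0 i$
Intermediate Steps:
$j{\left(K \right)} = -2$ ($j{\left(K \right)} = -4 + 2 = -2$)
$l = - \frac{1}{2}$ ($l = \frac{1}{-2} = - \frac{1}{2} \approx -0.5$)
$c = 24$ ($c = \left(-6\right) \left(-4\right) = 24$)
$q{\left(o \right)} = 2 i \sqrt{69}$ ($q{\left(o \right)} = \sqrt{-300 + 24} = \sqrt{-276} = 2 i \sqrt{69}$)
$\frac{329863 - -44717}{q{\left(l \right)}} = \frac{329863 - -44717}{2 i \sqrt{69}} = \left(329863 + 44717\right) \left(- \frac{i \sqrt{69}}{138}\right) = 374580 \left(- \frac{i \sqrt{69}}{138}\right) = - \frac{62430 i \sqrt{69}}{23}$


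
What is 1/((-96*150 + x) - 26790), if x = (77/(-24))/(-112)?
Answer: -384/15816949 ≈ -2.4278e-5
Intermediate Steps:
x = 11/384 (x = (77*(-1/24))*(-1/112) = -77/24*(-1/112) = 11/384 ≈ 0.028646)
1/((-96*150 + x) - 26790) = 1/((-96*150 + 11/384) - 26790) = 1/((-14400 + 11/384) - 26790) = 1/(-5529589/384 - 26790) = 1/(-15816949/384) = -384/15816949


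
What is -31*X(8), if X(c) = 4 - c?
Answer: 124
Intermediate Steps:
-31*X(8) = -31*(4 - 1*8) = -31*(4 - 8) = -31*(-4) = 124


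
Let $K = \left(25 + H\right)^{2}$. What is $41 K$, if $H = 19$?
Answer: $79376$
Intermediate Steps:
$K = 1936$ ($K = \left(25 + 19\right)^{2} = 44^{2} = 1936$)
$41 K = 41 \cdot 1936 = 79376$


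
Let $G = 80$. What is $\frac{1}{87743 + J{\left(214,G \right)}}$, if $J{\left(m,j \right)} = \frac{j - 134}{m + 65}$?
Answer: $\frac{31}{2720027} \approx 1.1397 \cdot 10^{-5}$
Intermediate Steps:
$J{\left(m,j \right)} = \frac{-134 + j}{65 + m}$
$\frac{1}{87743 + J{\left(214,G \right)}} = \frac{1}{87743 + \frac{-134 + 80}{65 + 214}} = \frac{1}{87743 + \frac{1}{279} \left(-54\right)} = \frac{1}{87743 - \frac{6}{31}} = \frac{1}{\frac{2720027}{31}} = \frac{31}{2720027}$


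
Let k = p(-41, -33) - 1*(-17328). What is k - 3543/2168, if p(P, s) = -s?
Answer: 37635105/2168 ≈ 17359.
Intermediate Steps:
k = 17361 (k = -1*(-33) - 1*(-17328) = 33 + 17328 = 17361)
k - 3543/2168 = 17361 - 3543/2168 = 37635105/2168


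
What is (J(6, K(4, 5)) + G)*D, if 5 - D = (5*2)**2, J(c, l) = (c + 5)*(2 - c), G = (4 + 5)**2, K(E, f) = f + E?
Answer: -3515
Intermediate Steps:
K(E, f) = E + f
G = 81 (G = 9**2 = 81)
J(c, l) = (2 - c)*(5 + c) (J(c, l) = (5 + c)*(2 - c) = (2 - c)*(5 + c))
D = -95 (D = 5 - (5*2)**2 = 5 - 1*10**2 = 5 - 1*100 = 5 - 100 = -95)
(J(6, K(4, 5)) + G)*D = ((10 - 1*6**2 - 3*6) + 81)*(-95) = ((10 - 1*36 - 18) + 81)*(-95) = ((10 - 36 - 18) + 81)*(-95) = (-44 + 81)*(-95) = 37*(-95) = -3515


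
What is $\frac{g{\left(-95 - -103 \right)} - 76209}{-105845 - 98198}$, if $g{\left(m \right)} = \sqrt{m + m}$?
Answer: $\frac{76205}{204043} \approx 0.37348$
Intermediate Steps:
$g{\left(m \right)} = \sqrt{2} \sqrt{m}$ ($g{\left(m \right)} = \sqrt{2 m} = \sqrt{2} \sqrt{m}$)
$\frac{g{\left(-95 - -103 \right)} - 76209}{-105845 - 98198} = \frac{\sqrt{2} \sqrt{-95 - -103} - 76209}{-105845 - 98198} = \frac{\sqrt{2} \sqrt{-95 + 103} - 76209}{-204043} = \left(\sqrt{2} \sqrt{8} - 76209\right) \left(- \frac{1}{204043}\right) = \left(\sqrt{2} \cdot 2 \sqrt{2} - 76209\right) \left(- \frac{1}{204043}\right) = \left(4 - 76209\right) \left(- \frac{1}{204043}\right) = \left(-76205\right) \left(- \frac{1}{204043}\right) = \frac{76205}{204043}$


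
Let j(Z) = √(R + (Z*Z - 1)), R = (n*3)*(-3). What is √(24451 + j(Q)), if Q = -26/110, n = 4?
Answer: √(73964275 + 110*I*√27939)/55 ≈ 156.37 + 0.019435*I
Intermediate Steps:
Q = -13/55 (Q = -26*1/110 = -13/55 ≈ -0.23636)
R = -36 (R = (4*3)*(-3) = 12*(-3) = -36)
j(Z) = √(-37 + Z²) (j(Z) = √(-36 + (Z*Z - 1)) = √(-36 + (Z² - 1)) = √(-36 + (-1 + Z²)) = √(-37 + Z²))
√(24451 + j(Q)) = √(24451 + √(-37 + (-13/55)²)) = √(24451 + √(-37 + 169/3025)) = √(24451 + √(-111756/3025)) = √(24451 + 2*I*√27939/55)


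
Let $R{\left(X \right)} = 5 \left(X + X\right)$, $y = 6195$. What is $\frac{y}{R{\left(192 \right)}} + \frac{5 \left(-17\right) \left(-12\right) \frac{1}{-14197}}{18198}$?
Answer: $\frac{17783552153}{5511616128} \approx 3.2266$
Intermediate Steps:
$R{\left(X \right)} = 10 X$ ($R{\left(X \right)} = 5 \cdot 2 X = 10 X$)
$\frac{y}{R{\left(192 \right)}} + \frac{5 \left(-17\right) \left(-12\right) \frac{1}{-14197}}{18198} = \frac{6195}{10 \cdot 192} + \frac{5 \left(-17\right) \left(-12\right) \frac{1}{-14197}}{18198} = \frac{6195}{1920} + \left(-85\right) \left(-12\right) \left(- \frac{1}{14197}\right) \frac{1}{18198} = 6195 \cdot \frac{1}{1920} + 1020 \left(- \frac{1}{14197}\right) \frac{1}{18198} = \frac{413}{128} - \frac{170}{43059501} = \frac{17783552153}{5511616128}$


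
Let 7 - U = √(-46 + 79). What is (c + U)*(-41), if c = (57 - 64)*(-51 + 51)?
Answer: -287 + 41*√33 ≈ -51.473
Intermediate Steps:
c = 0 (c = -7*0 = 0)
U = 7 - √33 (U = 7 - √(-46 + 79) = 7 - √33 ≈ 1.2554)
(c + U)*(-41) = (0 + (7 - √33))*(-41) = (7 - √33)*(-41) = -287 + 41*√33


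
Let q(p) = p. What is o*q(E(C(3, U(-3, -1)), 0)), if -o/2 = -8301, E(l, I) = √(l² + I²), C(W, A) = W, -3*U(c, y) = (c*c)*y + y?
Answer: 49806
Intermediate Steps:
U(c, y) = -y/3 - y*c²/3 (U(c, y) = -((c*c)*y + y)/3 = -(c²*y + y)/3 = -(y*c² + y)/3 = -(y + y*c²)/3 = -y/3 - y*c²/3)
E(l, I) = √(I² + l²)
o = 16602 (o = -2*(-8301) = 16602)
o*q(E(C(3, U(-3, -1)), 0)) = 16602*√(0² + 3²) = 16602*√(0 + 9) = 16602*√9 = 16602*3 = 49806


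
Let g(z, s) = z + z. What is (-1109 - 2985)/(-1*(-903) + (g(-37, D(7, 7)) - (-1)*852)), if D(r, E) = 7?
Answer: -4094/1681 ≈ -2.4355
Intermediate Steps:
g(z, s) = 2*z
(-1109 - 2985)/(-1*(-903) + (g(-37, D(7, 7)) - (-1)*852)) = (-1109 - 2985)/(-1*(-903) + (2*(-37) - (-1)*852)) = -4094/(903 + (-74 - 1*(-852))) = -4094/(903 + (-74 + 852)) = -4094/(903 + 778) = -4094/1681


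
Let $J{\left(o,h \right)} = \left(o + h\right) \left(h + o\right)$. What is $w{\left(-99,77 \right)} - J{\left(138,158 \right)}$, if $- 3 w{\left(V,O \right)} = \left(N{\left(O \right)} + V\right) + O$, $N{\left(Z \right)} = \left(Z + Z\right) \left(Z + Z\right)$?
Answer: $-95514$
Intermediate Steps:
$J{\left(o,h \right)} = \left(h + o\right)^{2}$ ($J{\left(o,h \right)} = \left(h + o\right) \left(h + o\right) = \left(h + o\right)^{2}$)
$N{\left(Z \right)} = 4 Z^{2}$ ($N{\left(Z \right)} = 2 Z 2 Z = 4 Z^{2}$)
$w{\left(V,O \right)} = - \frac{4 O^{2}}{3} - \frac{O}{3} - \frac{V}{3}$ ($w{\left(V,O \right)} = - \frac{\left(4 O^{2} + V\right) + O}{3} = - \frac{\left(V + 4 O^{2}\right) + O}{3} = - \frac{O + V + 4 O^{2}}{3} = - \frac{4 O^{2}}{3} - \frac{O}{3} - \frac{V}{3}$)
$w{\left(-99,77 \right)} - J{\left(138,158 \right)} = \left(- \frac{4 \cdot 77^{2}}{3} - \frac{77}{3} - -33\right) - \left(158 + 138\right)^{2} = \left(\left(- \frac{4}{3}\right) 5929 - \frac{77}{3} + 33\right) - 296^{2} = \left(- \frac{23716}{3} - \frac{77}{3} + 33\right) - 87616 = -7898 - 87616 = -95514$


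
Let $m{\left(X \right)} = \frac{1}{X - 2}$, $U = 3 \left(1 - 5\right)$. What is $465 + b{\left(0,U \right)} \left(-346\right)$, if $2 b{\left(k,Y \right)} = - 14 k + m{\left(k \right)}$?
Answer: $\frac{1103}{2} \approx 551.5$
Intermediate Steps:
$U = -12$ ($U = 3 \left(-4\right) = -12$)
$m{\left(X \right)} = \frac{1}{-2 + X}$
$b{\left(k,Y \right)} = \frac{1}{2 \left(-2 + k\right)} - 7 k$ ($b{\left(k,Y \right)} = \frac{- 14 k + \frac{1}{-2 + k}}{2} = \frac{\frac{1}{-2 + k} - 14 k}{2} = \frac{1}{2 \left(-2 + k\right)} - 7 k$)
$465 + b{\left(0,U \right)} \left(-346\right) = 465 + \frac{1 - 0 \left(-2 + 0\right)}{2 \left(-2 + 0\right)} \left(-346\right) = 465 + \frac{1 - 0 \left(-2\right)}{2 \left(-2\right)} \left(-346\right) = 465 + \frac{1}{2} \left(- \frac{1}{2}\right) \left(1 + 0\right) \left(-346\right) = 465 + \frac{1}{2} \left(- \frac{1}{2}\right) 1 \left(-346\right) = 465 - - \frac{173}{2} = 465 + \frac{173}{2} = \frac{1103}{2}$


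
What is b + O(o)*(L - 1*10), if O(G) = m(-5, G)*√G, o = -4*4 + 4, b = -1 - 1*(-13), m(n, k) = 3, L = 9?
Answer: 12 - 6*I*√3 ≈ 12.0 - 10.392*I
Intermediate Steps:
b = 12 (b = -1 + 13 = 12)
o = -12 (o = -16 + 4 = -12)
O(G) = 3*√G
b + O(o)*(L - 1*10) = 12 + (3*√(-12))*(9 - 1*10) = 12 + (3*(2*I*√3))*(9 - 10) = 12 + (6*I*√3)*(-1) = 12 - 6*I*√3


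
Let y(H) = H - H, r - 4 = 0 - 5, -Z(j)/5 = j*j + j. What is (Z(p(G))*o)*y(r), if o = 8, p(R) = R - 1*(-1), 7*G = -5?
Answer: 0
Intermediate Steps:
G = -5/7 (G = (⅐)*(-5) = -5/7 ≈ -0.71429)
p(R) = 1 + R (p(R) = R + 1 = 1 + R)
Z(j) = -5*j - 5*j² (Z(j) = -5*(j*j + j) = -5*(j² + j) = -5*(j + j²) = -5*j - 5*j²)
r = -1 (r = 4 + (0 - 5) = 4 - 5 = -1)
y(H) = 0
(Z(p(G))*o)*y(r) = (-5*(1 - 5/7)*(1 + (1 - 5/7))*8)*0 = (-5*2/7*(1 + 2/7)*8)*0 = (-5*2/7*9/7*8)*0 = -90/49*8*0 = -720/49*0 = 0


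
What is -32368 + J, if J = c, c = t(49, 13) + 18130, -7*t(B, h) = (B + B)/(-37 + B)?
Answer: -85435/6 ≈ -14239.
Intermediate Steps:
t(B, h) = -2*B/(7*(-37 + B)) (t(B, h) = -(B + B)/(7*(-37 + B)) = -2*B/(7*(-37 + B)))
c = 108773/6 (c = -2*49/(-259 + 7*49) + 18130 = -2*49/(-259 + 343) + 18130 = -2*49/84 + 18130 = -2*49*1/84 + 18130 = -7/6 + 18130 = 108773/6 ≈ 18129.)
J = 108773/6 ≈ 18129.
-32368 + J = -32368 + 108773/6 = -85435/6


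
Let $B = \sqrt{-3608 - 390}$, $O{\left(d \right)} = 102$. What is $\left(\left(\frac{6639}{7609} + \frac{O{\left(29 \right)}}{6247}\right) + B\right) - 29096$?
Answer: $- \frac{1382990225657}{47533423} + i \sqrt{3998} \approx -29095.0 + 63.23 i$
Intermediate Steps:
$B = i \sqrt{3998}$ ($B = \sqrt{-3998} = i \sqrt{3998} \approx 63.23 i$)
$\left(\left(\frac{6639}{7609} + \frac{O{\left(29 \right)}}{6247}\right) + B\right) - 29096 = \left(\left(\frac{6639}{7609} + \frac{102}{6247}\right) + i \sqrt{3998}\right) - 29096 = \left(\frac{42249951}{47533423} + i \sqrt{3998}\right) - 29096 = - \frac{1382990225657}{47533423} + i \sqrt{3998}$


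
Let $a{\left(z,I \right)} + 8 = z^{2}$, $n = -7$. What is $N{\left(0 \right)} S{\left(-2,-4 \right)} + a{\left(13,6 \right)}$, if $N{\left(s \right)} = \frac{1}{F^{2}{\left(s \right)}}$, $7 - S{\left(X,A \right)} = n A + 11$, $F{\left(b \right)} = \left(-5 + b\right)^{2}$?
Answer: $\frac{100593}{625} \approx 160.95$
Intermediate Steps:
$a{\left(z,I \right)} = -8 + z^{2}$
$S{\left(X,A \right)} = -4 + 7 A$ ($S{\left(X,A \right)} = 7 - \left(- 7 A + 11\right) = 7 - \left(11 - 7 A\right) = 7 + \left(-11 + 7 A\right) = -4 + 7 A$)
$N{\left(s \right)} = \frac{1}{\left(-5 + s\right)^{4}}$ ($N{\left(s \right)} = \frac{1}{\left(\left(-5 + s\right)^{2}\right)^{2}} = \frac{1}{\left(-5 + s\right)^{4}}$)
$N{\left(0 \right)} S{\left(-2,-4 \right)} + a{\left(13,6 \right)} = \frac{-4 + 7 \left(-4\right)}{\left(-5 + 0\right)^{4}} - \left(8 - 13^{2}\right) = \frac{-4 - 28}{625} + \left(-8 + 169\right) = \frac{1}{625} \left(-32\right) + 161 = - \frac{32}{625} + 161 = \frac{100593}{625}$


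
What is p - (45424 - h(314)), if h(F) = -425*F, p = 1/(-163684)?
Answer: -29278811817/163684 ≈ -1.7887e+5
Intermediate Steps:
p = -1/163684 ≈ -6.1093e-6
p - (45424 - h(314)) = -1/163684 - (45424 - (-425)*314) = -1/163684 - (45424 - 1*(-133450)) = -1/163684 - (45424 + 133450) = -1/163684 - 1*178874 = -1/163684 - 178874 = -29278811817/163684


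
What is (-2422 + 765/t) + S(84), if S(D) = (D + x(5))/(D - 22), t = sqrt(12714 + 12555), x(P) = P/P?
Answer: -150079/62 + 255*sqrt(25269)/8423 ≈ -2415.8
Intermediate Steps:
x(P) = 1
t = sqrt(25269) ≈ 158.96
S(D) = (1 + D)/(-22 + D) (S(D) = (D + 1)/(D - 22) = (1 + D)/(-22 + D))
(-2422 + 765/t) + S(84) = (-2422 + 765/(sqrt(25269))) + (1 + 84)/(-22 + 84) = (-2422 + 765*(sqrt(25269)/25269)) + 85/62 = (-2422 + 255*sqrt(25269)/8423) + (1/62)*85 = (-2422 + 255*sqrt(25269)/8423) + 85/62 = -150079/62 + 255*sqrt(25269)/8423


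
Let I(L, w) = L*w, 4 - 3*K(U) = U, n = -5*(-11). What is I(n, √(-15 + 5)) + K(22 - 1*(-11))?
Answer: -29/3 + 55*I*√10 ≈ -9.6667 + 173.93*I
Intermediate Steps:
n = 55
K(U) = 4/3 - U/3
I(n, √(-15 + 5)) + K(22 - 1*(-11)) = 55*√(-15 + 5) + (4/3 - (22 - 1*(-11))/3) = 55*√(-10) + (4/3 - (22 + 11)/3) = 55*(I*√10) + (4/3 - ⅓*33) = 55*I*√10 + (4/3 - 11) = 55*I*√10 - 29/3 = -29/3 + 55*I*√10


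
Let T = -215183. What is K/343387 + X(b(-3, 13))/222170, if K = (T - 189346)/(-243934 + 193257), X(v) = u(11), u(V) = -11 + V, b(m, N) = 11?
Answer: 21291/915885421 ≈ 2.3246e-5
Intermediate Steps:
X(v) = 0 (X(v) = -11 + 11 = 0)
K = 404529/50677 (K = (-215183 - 189346)/(-243934 + 193257) = -404529/(-50677) = -404529*(-1/50677) = 404529/50677 ≈ 7.9825)
K/343387 + X(b(-3, 13))/222170 = (404529/50677)/343387 + 0/222170 = (404529/50677)*(1/343387) + 0*(1/222170) = 21291/915885421 + 0 = 21291/915885421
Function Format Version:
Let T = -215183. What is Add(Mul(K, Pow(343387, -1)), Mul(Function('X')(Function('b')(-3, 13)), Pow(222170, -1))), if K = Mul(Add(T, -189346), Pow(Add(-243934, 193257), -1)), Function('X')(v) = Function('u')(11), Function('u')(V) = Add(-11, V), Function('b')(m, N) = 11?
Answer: Rational(21291, 915885421) ≈ 2.3246e-5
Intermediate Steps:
Function('X')(v) = 0 (Function('X')(v) = Add(-11, 11) = 0)
K = Rational(404529, 50677) (K = Mul(Add(-215183, -189346), Pow(Add(-243934, 193257), -1)) = Mul(-404529, Pow(-50677, -1)) = Mul(-404529, Rational(-1, 50677)) = Rational(404529, 50677) ≈ 7.9825)
Add(Mul(K, Pow(343387, -1)), Mul(Function('X')(Function('b')(-3, 13)), Pow(222170, -1))) = Add(Mul(Rational(404529, 50677), Pow(343387, -1)), Mul(0, Pow(222170, -1))) = Add(Mul(Rational(404529, 50677), Rational(1, 343387)), Mul(0, Rational(1, 222170))) = Add(Rational(21291, 915885421), 0) = Rational(21291, 915885421)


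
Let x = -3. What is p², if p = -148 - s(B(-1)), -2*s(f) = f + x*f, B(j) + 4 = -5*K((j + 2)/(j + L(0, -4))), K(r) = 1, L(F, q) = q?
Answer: 19321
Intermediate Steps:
B(j) = -9 (B(j) = -4 - 5*1 = -4 - 5 = -9)
s(f) = f (s(f) = -(f - 3*f)/2 = -(-1)*f = f)
p = -139 (p = -148 - 1*(-9) = -148 + 9 = -139)
p² = (-139)² = 19321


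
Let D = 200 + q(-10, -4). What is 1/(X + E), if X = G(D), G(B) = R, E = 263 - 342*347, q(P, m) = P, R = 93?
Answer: -1/118318 ≈ -8.4518e-6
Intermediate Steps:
E = -118411 (E = 263 - 118674 = -118411)
D = 190 (D = 200 - 10 = 190)
G(B) = 93
X = 93
1/(X + E) = 1/(93 - 118411) = 1/(-118318) = -1/118318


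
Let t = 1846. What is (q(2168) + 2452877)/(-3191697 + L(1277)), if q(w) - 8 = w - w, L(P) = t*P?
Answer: -490577/166871 ≈ -2.9399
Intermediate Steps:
L(P) = 1846*P
q(w) = 8 (q(w) = 8 + (w - w) = 8 + 0 = 8)
(q(2168) + 2452877)/(-3191697 + L(1277)) = (8 + 2452877)/(-3191697 + 1846*1277) = 2452885/(-3191697 + 2357342) = 2452885/(-834355) = 2452885*(-1/834355) = -490577/166871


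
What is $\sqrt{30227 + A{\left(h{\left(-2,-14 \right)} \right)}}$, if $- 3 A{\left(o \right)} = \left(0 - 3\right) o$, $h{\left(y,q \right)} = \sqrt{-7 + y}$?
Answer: $\sqrt{30227 + 3 i} \approx 173.86 + 0.0086 i$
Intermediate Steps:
$A{\left(o \right)} = o$ ($A{\left(o \right)} = - \frac{\left(0 - 3\right) o}{3} = - \frac{\left(-3\right) o}{3} = o$)
$\sqrt{30227 + A{\left(h{\left(-2,-14 \right)} \right)}} = \sqrt{30227 + \sqrt{-7 - 2}} = \sqrt{30227 + \sqrt{-9}} = \sqrt{30227 + 3 i}$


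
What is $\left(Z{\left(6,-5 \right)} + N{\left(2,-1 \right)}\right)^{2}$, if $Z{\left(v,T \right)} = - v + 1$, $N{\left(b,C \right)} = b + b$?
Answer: $1$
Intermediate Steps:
$N{\left(b,C \right)} = 2 b$
$Z{\left(v,T \right)} = 1 - v$
$\left(Z{\left(6,-5 \right)} + N{\left(2,-1 \right)}\right)^{2} = \left(\left(1 - 6\right) + 2 \cdot 2\right)^{2} = \left(\left(1 - 6\right) + 4\right)^{2} = \left(-5 + 4\right)^{2} = \left(-1\right)^{2} = 1$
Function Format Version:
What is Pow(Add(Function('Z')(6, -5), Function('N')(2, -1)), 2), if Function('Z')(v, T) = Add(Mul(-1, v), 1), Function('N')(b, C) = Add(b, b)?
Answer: 1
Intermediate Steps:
Function('N')(b, C) = Mul(2, b)
Function('Z')(v, T) = Add(1, Mul(-1, v))
Pow(Add(Function('Z')(6, -5), Function('N')(2, -1)), 2) = Pow(Add(Add(1, Mul(-1, 6)), Mul(2, 2)), 2) = Pow(Add(Add(1, -6), 4), 2) = Pow(Add(-5, 4), 2) = Pow(-1, 2) = 1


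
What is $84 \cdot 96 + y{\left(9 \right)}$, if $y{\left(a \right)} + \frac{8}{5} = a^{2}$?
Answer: $\frac{40717}{5} \approx 8143.4$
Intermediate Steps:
$y{\left(a \right)} = - \frac{8}{5} + a^{2}$
$84 \cdot 96 + y{\left(9 \right)} = 84 \cdot 96 - \left(\frac{8}{5} - 9^{2}\right) = 8064 + \left(- \frac{8}{5} + 81\right) = 8064 + \frac{397}{5} = \frac{40717}{5}$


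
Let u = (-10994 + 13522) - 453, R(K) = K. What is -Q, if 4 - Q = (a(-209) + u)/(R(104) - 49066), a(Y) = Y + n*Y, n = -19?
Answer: -201685/48962 ≈ -4.1192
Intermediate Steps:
a(Y) = -18*Y (a(Y) = Y - 19*Y = -18*Y)
u = 2075 (u = 2528 - 453 = 2075)
Q = 201685/48962 (Q = 4 - (-18*(-209) + 2075)/(104 - 49066) = 4 - (3762 + 2075)/(-48962) = 4 - 5837*(-1)/48962 = 4 - 1*(-5837/48962) = 4 + 5837/48962 = 201685/48962 ≈ 4.1192)
-Q = -1*201685/48962 = -201685/48962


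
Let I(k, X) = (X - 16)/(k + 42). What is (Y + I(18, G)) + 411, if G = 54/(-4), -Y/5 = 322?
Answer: -143939/120 ≈ -1199.5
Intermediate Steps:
Y = -1610 (Y = -5*322 = -1610)
G = -27/2 (G = 54*(-¼) = -27/2 ≈ -13.500)
I(k, X) = (-16 + X)/(42 + k)
(Y + I(18, G)) + 411 = (-1610 + (-16 - 27/2)/(42 + 18)) + 411 = (-1610 - 59/2/60) + 411 = (-1610 + (1/60)*(-59/2)) + 411 = (-1610 - 59/120) + 411 = -193259/120 + 411 = -143939/120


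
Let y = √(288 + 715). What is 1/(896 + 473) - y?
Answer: 1/1369 - √1003 ≈ -31.669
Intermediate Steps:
y = √1003 ≈ 31.670
1/(896 + 473) - y = 1/(896 + 473) - √1003 = 1/1369 - √1003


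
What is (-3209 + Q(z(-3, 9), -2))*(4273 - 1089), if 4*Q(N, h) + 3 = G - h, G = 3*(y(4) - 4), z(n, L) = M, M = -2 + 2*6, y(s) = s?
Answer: -10218252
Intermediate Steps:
M = 10 (M = -2 + 12 = 10)
z(n, L) = 10
G = 0 (G = 3*(4 - 4) = 3*0 = 0)
Q(N, h) = -¾ - h/4 (Q(N, h) = -¾ + (0 - h)/4 = -¾ + (-h)/4 = -¾ - h/4)
(-3209 + Q(z(-3, 9), -2))*(4273 - 1089) = (-3209 + (-¾ - ¼*(-2)))*(4273 - 1089) = (-3209 + (-¾ + ½))*3184 = (-3209 - ¼)*3184 = -12837/4*3184 = -10218252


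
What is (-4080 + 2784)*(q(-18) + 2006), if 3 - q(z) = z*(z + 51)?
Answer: -3373488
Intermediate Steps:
q(z) = 3 - z*(51 + z) (q(z) = 3 - z*(z + 51) = 3 - z*(51 + z))
(-4080 + 2784)*(q(-18) + 2006) = (-4080 + 2784)*((3 - 1*(-18)² - 51*(-18)) + 2006) = -1296*((3 - 1*324 + 918) + 2006) = -1296*((3 - 324 + 918) + 2006) = -1296*(597 + 2006) = -1296*2603 = -3373488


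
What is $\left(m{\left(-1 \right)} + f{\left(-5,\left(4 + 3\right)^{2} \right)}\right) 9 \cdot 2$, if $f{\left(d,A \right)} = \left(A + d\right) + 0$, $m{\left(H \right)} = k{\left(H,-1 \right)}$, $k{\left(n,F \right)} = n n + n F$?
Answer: $828$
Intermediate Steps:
$k{\left(n,F \right)} = n^{2} + F n$
$m{\left(H \right)} = H \left(-1 + H\right)$
$f{\left(d,A \right)} = A + d$
$\left(m{\left(-1 \right)} + f{\left(-5,\left(4 + 3\right)^{2} \right)}\right) 9 \cdot 2 = \left(- (-1 - 1) - \left(5 - \left(4 + 3\right)^{2}\right)\right) 9 \cdot 2 = \left(\left(-1\right) \left(-2\right) - \left(5 - 7^{2}\right)\right) 18 = \left(2 + \left(49 - 5\right)\right) 18 = \left(2 + 44\right) 18 = 46 \cdot 18 = 828$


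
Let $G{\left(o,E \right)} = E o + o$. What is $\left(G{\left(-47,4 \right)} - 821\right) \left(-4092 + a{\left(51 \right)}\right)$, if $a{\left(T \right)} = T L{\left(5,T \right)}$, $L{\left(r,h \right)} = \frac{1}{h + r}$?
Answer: $\frac{30241332}{7} \approx 4.3202 \cdot 10^{6}$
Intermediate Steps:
$G{\left(o,E \right)} = o + E o$
$a{\left(T \right)} = \frac{T}{5 + T}$ ($a{\left(T \right)} = \frac{T}{T + 5} = \frac{T}{5 + T}$)
$\left(G{\left(-47,4 \right)} - 821\right) \left(-4092 + a{\left(51 \right)}\right) = \left(- 47 \left(1 + 4\right) - 821\right) \left(-4092 + \frac{51}{5 + 51}\right) = \left(\left(-47\right) 5 - 821\right) \left(-4092 + \frac{51}{56}\right) = \left(-235 - 821\right) \left(-4092 + 51 \cdot \frac{1}{56}\right) = - 1056 \left(-4092 + \frac{51}{56}\right) = \left(-1056\right) \left(- \frac{229101}{56}\right) = \frac{30241332}{7}$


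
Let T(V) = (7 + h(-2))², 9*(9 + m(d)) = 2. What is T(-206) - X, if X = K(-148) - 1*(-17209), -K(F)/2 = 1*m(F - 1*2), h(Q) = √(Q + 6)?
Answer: -154310/9 ≈ -17146.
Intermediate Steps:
h(Q) = √(6 + Q)
m(d) = -79/9 (m(d) = -9 + (⅑)*2 = -9 + 2/9 = -79/9)
T(V) = 81 (T(V) = (7 + √(6 - 2))² = (7 + √4)² = (7 + 2)² = 9² = 81)
K(F) = 158/9 (K(F) = -2*(-79)/9 = -2*(-79/9) = 158/9)
X = 155039/9 (X = 158/9 - 1*(-17209) = 158/9 + 17209 = 155039/9 ≈ 17227.)
T(-206) - X = 81 - 1*155039/9 = 81 - 155039/9 = -154310/9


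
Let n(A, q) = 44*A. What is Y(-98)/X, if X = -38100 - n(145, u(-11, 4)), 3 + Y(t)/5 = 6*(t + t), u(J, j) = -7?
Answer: 1179/8896 ≈ 0.13253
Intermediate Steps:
Y(t) = -15 + 60*t (Y(t) = -15 + 5*(6*(t + t)) = -15 + 5*(6*(2*t)) = -15 + 5*(12*t) = -15 + 60*t)
X = -44480 (X = -38100 - 44*145 = -38100 - 1*6380 = -38100 - 6380 = -44480)
Y(-98)/X = (-15 + 60*(-98))/(-44480) = (-15 - 5880)*(-1/44480) = -5895*(-1/44480) = 1179/8896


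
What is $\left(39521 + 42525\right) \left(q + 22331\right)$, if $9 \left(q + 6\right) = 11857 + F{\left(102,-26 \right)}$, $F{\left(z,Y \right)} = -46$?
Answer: $\frac{5818045952}{3} \approx 1.9393 \cdot 10^{9}$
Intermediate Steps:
$q = \frac{3919}{3}$ ($q = -6 + \frac{11857 - 46}{9} = -6 + \frac{1}{9} \cdot 11811 = -6 + \frac{3937}{3} = \frac{3919}{3} \approx 1306.3$)
$\left(39521 + 42525\right) \left(q + 22331\right) = \left(39521 + 42525\right) \left(\frac{3919}{3} + 22331\right) = 82046 \cdot \frac{70912}{3} = \frac{5818045952}{3}$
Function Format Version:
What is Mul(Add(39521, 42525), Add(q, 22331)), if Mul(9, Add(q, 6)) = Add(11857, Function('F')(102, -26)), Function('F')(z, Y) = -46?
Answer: Rational(5818045952, 3) ≈ 1.9393e+9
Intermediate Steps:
q = Rational(3919, 3) (q = Add(-6, Mul(Rational(1, 9), Add(11857, -46))) = Add(-6, Mul(Rational(1, 9), 11811)) = Add(-6, Rational(3937, 3)) = Rational(3919, 3) ≈ 1306.3)
Mul(Add(39521, 42525), Add(q, 22331)) = Mul(Add(39521, 42525), Add(Rational(3919, 3), 22331)) = Mul(82046, Rational(70912, 3)) = Rational(5818045952, 3)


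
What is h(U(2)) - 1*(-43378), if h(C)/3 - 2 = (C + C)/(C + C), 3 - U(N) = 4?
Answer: 43387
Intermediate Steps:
U(N) = -1 (U(N) = 3 - 1*4 = 3 - 4 = -1)
h(C) = 9 (h(C) = 6 + 3*((C + C)/(C + C)) = 6 + 3*((2*C)/((2*C))) = 6 + 3*((2*C)*(1/(2*C))) = 6 + 3*1 = 6 + 3 = 9)
h(U(2)) - 1*(-43378) = 9 - 1*(-43378) = 9 + 43378 = 43387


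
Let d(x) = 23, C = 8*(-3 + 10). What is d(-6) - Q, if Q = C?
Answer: -33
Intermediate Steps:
C = 56 (C = 8*7 = 56)
Q = 56
d(-6) - Q = 23 - 1*56 = 23 - 56 = -33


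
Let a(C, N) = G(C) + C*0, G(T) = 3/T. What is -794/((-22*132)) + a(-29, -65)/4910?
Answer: 28262237/103375140 ≈ 0.27340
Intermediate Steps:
a(C, N) = 3/C (a(C, N) = 3/C + C*0 = 3/C + 0 = 3/C)
-794/((-22*132)) + a(-29, -65)/4910 = -794/((-22*132)) + (3/(-29))/4910 = -794/(-2904) + (3*(-1/29))*(1/4910) = -794*(-1/2904) - 3/29*1/4910 = 397/1452 - 3/142390 = 28262237/103375140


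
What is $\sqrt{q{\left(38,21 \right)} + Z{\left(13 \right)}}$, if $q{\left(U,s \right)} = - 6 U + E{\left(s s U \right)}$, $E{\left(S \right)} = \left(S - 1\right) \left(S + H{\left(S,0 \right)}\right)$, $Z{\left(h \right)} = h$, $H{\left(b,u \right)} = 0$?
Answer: $\sqrt{280813591} \approx 16758.0$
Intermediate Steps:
$E{\left(S \right)} = S \left(-1 + S\right)$ ($E{\left(S \right)} = \left(S - 1\right) \left(S + 0\right) = \left(-1 + S\right) S = S \left(-1 + S\right)$)
$q{\left(U,s \right)} = - 6 U + U s^{2} \left(-1 + U s^{2}\right)$ ($q{\left(U,s \right)} = - 6 U + s s U \left(-1 + s s U\right) = - 6 U + s^{2} U \left(-1 + s^{2} U\right) = - 6 U + U s^{2} \left(-1 + U s^{2}\right)$)
$\sqrt{q{\left(38,21 \right)} + Z{\left(13 \right)}} = \sqrt{38 \left(-6 - 21^{2} + 38 \cdot 21^{4}\right) + 13} = \sqrt{38 \left(-6 - 441 + 38 \cdot 194481\right) + 13} = \sqrt{38 \left(-6 - 441 + 7390278\right) + 13} = \sqrt{38 \cdot 7389831 + 13} = \sqrt{280813578 + 13} = \sqrt{280813591}$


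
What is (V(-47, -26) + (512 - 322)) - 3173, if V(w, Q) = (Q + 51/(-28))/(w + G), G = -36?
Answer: -6931713/2324 ≈ -2982.7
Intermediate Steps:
V(w, Q) = (-51/28 + Q)/(-36 + w) (V(w, Q) = (Q + 51/(-28))/(w - 36) = (Q + 51*(-1/28))/(-36 + w) = (Q - 51/28)/(-36 + w) = (-51/28 + Q)/(-36 + w))
(V(-47, -26) + (512 - 322)) - 3173 = ((-51/28 - 26)/(-36 - 47) + (512 - 322)) - 3173 = (-779/28/(-83) + 190) - 3173 = (-1/83*(-779/28) + 190) - 3173 = (779/2324 + 190) - 3173 = 442339/2324 - 3173 = -6931713/2324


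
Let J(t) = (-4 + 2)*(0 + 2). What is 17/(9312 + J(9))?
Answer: 17/9308 ≈ 0.0018264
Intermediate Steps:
J(t) = -4 (J(t) = -2*2 = -4)
17/(9312 + J(9)) = 17/(9312 - 4) = 17/9308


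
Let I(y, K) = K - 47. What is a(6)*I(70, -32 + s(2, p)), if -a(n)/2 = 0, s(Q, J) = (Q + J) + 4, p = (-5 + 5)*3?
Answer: 0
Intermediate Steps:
p = 0 (p = 0*3 = 0)
s(Q, J) = 4 + J + Q (s(Q, J) = (J + Q) + 4 = 4 + J + Q)
I(y, K) = -47 + K
a(n) = 0 (a(n) = -2*0 = 0)
a(6)*I(70, -32 + s(2, p)) = 0*(-47 + (-32 + (4 + 0 + 2))) = 0*(-47 + (-32 + 6)) = 0*(-47 - 26) = 0*(-73) = 0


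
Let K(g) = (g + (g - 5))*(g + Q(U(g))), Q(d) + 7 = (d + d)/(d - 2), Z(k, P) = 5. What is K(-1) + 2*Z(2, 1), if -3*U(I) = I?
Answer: 344/5 ≈ 68.800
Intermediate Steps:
U(I) = -I/3
Q(d) = -7 + 2*d/(-2 + d) (Q(d) = -7 + (d + d)/(d - 2) = -7 + (2*d)/(-2 + d) = -7 + 2*d/(-2 + d))
K(g) = (-5 + 2*g)*(g + (14 + 5*g/3)/(-2 - g/3)) (K(g) = (g + (g - 5))*(g + (14 - (-5)*g/3)/(-2 - g/3)) = (g + (-5 + g))*(g + (14 + 5*g/3)/(-2 - g/3)) = (-5 + 2*g)*(g + (14 + 5*g/3)/(-2 - g/3)))
K(-1) + 2*Z(2, 1) = (210 - 89*(-1) - 3*(-1)**2 + 2*(-1)**3)/(6 - 1) + 2*5 = (210 + 89 - 3*1 + 2*(-1))/5 + 10 = (210 + 89 - 3 - 2)/5 + 10 = (1/5)*294 + 10 = 294/5 + 10 = 344/5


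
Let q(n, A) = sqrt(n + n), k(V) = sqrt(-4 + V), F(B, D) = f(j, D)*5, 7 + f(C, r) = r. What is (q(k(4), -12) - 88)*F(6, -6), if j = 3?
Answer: 5720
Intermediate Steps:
f(C, r) = -7 + r
F(B, D) = -35 + 5*D (F(B, D) = (-7 + D)*5 = -35 + 5*D)
q(n, A) = sqrt(2)*sqrt(n) (q(n, A) = sqrt(2*n) = sqrt(2)*sqrt(n))
(q(k(4), -12) - 88)*F(6, -6) = (sqrt(2)*sqrt(sqrt(-4 + 4)) - 88)*(-35 + 5*(-6)) = (sqrt(2)*sqrt(sqrt(0)) - 88)*(-35 - 30) = (sqrt(2)*sqrt(0) - 88)*(-65) = (sqrt(2)*0 - 88)*(-65) = (0 - 88)*(-65) = -88*(-65) = 5720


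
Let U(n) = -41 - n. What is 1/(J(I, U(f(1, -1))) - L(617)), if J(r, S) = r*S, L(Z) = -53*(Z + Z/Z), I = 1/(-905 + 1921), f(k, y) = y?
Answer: 127/4159753 ≈ 3.0531e-5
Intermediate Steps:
I = 1/1016 ≈ 0.00098425
L(Z) = -53 - 53*Z (L(Z) = -53*(Z + 1) = -53*(1 + Z) = -53 - 53*Z)
J(r, S) = S*r
1/(J(I, U(f(1, -1))) - L(617)) = 1/((-41 - 1*(-1))*(1/1016) - (-53 - 53*617)) = 1/((-41 + 1)*(1/1016) - (-53 - 32701)) = 1/(-40*1/1016 - 1*(-32754)) = 1/(-5/127 + 32754) = 1/(4159753/127) = 127/4159753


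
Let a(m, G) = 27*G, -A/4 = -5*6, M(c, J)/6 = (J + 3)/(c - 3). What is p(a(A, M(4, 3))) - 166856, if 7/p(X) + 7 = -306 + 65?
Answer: -41380295/248 ≈ -1.6686e+5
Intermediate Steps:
M(c, J) = 6*(3 + J)/(-3 + c) (M(c, J) = 6*((J + 3)/(c - 3)) = 6*((3 + J)/(-3 + c)) = 6*(3 + J)/(-3 + c))
A = 120 (A = -(-20)*6 = -4*(-30) = 120)
p(X) = -7/248 (p(X) = 7/(-7 + (-306 + 65)) = 7/(-7 - 241) = 7/(-248) = 7*(-1/248) = -7/248)
p(a(A, M(4, 3))) - 166856 = -7/248 - 166856 = -41380295/248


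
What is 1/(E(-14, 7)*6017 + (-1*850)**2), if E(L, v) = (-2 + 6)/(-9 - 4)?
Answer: 13/9368432 ≈ 1.3876e-6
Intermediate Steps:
E(L, v) = -4/13 (E(L, v) = 4/(-13) = 4*(-1/13) = -4/13)
1/(E(-14, 7)*6017 + (-1*850)**2) = 1/(-4/13*6017 + (-1*850)**2) = 1/(-24068/13 + (-850)**2) = 1/(-24068/13 + 722500) = 1/(9368432/13) = 13/9368432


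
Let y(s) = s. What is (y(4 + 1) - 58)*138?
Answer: -7314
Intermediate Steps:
(y(4 + 1) - 58)*138 = ((4 + 1) - 58)*138 = (5 - 58)*138 = -53*138 = -7314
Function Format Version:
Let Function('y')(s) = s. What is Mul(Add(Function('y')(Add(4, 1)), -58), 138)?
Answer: -7314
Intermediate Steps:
Mul(Add(Function('y')(Add(4, 1)), -58), 138) = Mul(Add(Add(4, 1), -58), 138) = Mul(Add(5, -58), 138) = Mul(-53, 138) = -7314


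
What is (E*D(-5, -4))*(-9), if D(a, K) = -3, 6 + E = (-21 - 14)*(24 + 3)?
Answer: -25677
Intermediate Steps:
E = -951 (E = -6 + (-21 - 14)*(24 + 3) = -6 - 35*27 = -6 - 945 = -951)
(E*D(-5, -4))*(-9) = -951*(-3)*(-9) = 2853*(-9) = -25677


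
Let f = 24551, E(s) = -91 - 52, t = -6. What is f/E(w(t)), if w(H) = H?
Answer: -24551/143 ≈ -171.69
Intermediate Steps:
E(s) = -143
f/E(w(t)) = 24551/(-143) = 24551*(-1/143) = -24551/143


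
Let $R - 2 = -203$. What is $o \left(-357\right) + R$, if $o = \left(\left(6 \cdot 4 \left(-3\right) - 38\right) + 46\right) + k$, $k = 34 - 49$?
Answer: $28002$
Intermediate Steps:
$k = -15$ ($k = 34 - 49 = -15$)
$R = -201$ ($R = 2 - 203 = -201$)
$o = -79$ ($o = \left(\left(6 \cdot 4 \left(-3\right) - 38\right) + 46\right) - 15 = \left(\left(24 \left(-3\right) - 38\right) + 46\right) - 15 = \left(\left(-72 - 38\right) + 46\right) - 15 = \left(-110 + 46\right) - 15 = -64 - 15 = -79$)
$o \left(-357\right) + R = \left(-79\right) \left(-357\right) - 201 = 28203 - 201 = 28002$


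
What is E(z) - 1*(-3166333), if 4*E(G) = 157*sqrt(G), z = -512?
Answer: 3166333 + 628*I*sqrt(2) ≈ 3.1663e+6 + 888.13*I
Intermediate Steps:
E(G) = 157*sqrt(G)/4 (E(G) = (157*sqrt(G))/4 = 157*sqrt(G)/4)
E(z) - 1*(-3166333) = 157*sqrt(-512)/4 - 1*(-3166333) = 157*(16*I*sqrt(2))/4 + 3166333 = 628*I*sqrt(2) + 3166333 = 3166333 + 628*I*sqrt(2)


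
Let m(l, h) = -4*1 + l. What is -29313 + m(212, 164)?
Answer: -29105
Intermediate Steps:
m(l, h) = -4 + l
-29313 + m(212, 164) = -29313 + (-4 + 212) = -29313 + 208 = -29105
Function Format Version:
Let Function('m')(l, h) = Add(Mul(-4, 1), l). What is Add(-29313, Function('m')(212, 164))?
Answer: -29105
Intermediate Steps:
Function('m')(l, h) = Add(-4, l)
Add(-29313, Function('m')(212, 164)) = Add(-29313, Add(-4, 212)) = Add(-29313, 208) = -29105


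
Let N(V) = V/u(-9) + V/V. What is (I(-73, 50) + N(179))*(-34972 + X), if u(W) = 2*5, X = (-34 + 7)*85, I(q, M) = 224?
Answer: -90521543/10 ≈ -9.0522e+6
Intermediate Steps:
X = -2295 (X = -27*85 = -2295)
u(W) = 10
N(V) = 1 + V/10 (N(V) = V/10 + V/V = V*(⅒) + 1 = V/10 + 1 = 1 + V/10)
(I(-73, 50) + N(179))*(-34972 + X) = (224 + (1 + (⅒)*179))*(-34972 - 2295) = (224 + (1 + 179/10))*(-37267) = (224 + 189/10)*(-37267) = (2429/10)*(-37267) = -90521543/10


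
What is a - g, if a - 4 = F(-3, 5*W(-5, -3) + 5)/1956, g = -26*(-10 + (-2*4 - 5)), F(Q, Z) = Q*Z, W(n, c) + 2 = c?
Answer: -96817/163 ≈ -593.97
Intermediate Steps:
W(n, c) = -2 + c
g = 598 (g = -26*(-10 + (-8 - 5)) = -26*(-10 - 13) = -26*(-23) = 598)
a = 657/163 (a = 4 - 3*(5*(-2 - 3) + 5)/1956 = 4 - 3*(5*(-5) + 5)*(1/1956) = 4 - 3*(-25 + 5)*(1/1956) = 4 - 3*(-20)*(1/1956) = 4 + 60*(1/1956) = 4 + 5/163 = 657/163 ≈ 4.0307)
a - g = 657/163 - 1*598 = 657/163 - 598 = -96817/163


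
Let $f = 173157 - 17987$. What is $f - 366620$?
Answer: $-211450$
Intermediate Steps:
$f = 155170$
$f - 366620 = 155170 - 366620 = -211450$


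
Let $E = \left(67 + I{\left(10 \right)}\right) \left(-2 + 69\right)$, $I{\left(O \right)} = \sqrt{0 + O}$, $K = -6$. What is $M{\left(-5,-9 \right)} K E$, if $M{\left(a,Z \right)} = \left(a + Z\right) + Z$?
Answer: $619482 + 9246 \sqrt{10} \approx 6.4872 \cdot 10^{5}$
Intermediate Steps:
$M{\left(a,Z \right)} = a + 2 Z$ ($M{\left(a,Z \right)} = \left(Z + a\right) + Z = a + 2 Z$)
$I{\left(O \right)} = \sqrt{O}$
$E = 4489 + 67 \sqrt{10}$ ($E = \left(67 + \sqrt{10}\right) \left(-2 + 69\right) = \left(67 + \sqrt{10}\right) 67 = 4489 + 67 \sqrt{10} \approx 4700.9$)
$M{\left(-5,-9 \right)} K E = \left(-5 + 2 \left(-9\right)\right) \left(-6\right) \left(4489 + 67 \sqrt{10}\right) = \left(-5 - 18\right) \left(-6\right) \left(4489 + 67 \sqrt{10}\right) = \left(-23\right) \left(-6\right) \left(4489 + 67 \sqrt{10}\right) = 138 \left(4489 + 67 \sqrt{10}\right) = 619482 + 9246 \sqrt{10}$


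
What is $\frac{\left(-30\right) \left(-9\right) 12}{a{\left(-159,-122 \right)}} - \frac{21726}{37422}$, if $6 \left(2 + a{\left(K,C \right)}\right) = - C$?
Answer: $\frac{366209}{2079} \approx 176.15$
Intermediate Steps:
$a{\left(K,C \right)} = -2 - \frac{C}{6}$ ($a{\left(K,C \right)} = -2 + \frac{\left(-1\right) C}{6} = -2 - \frac{C}{6}$)
$\frac{\left(-30\right) \left(-9\right) 12}{a{\left(-159,-122 \right)}} - \frac{21726}{37422} = \frac{\left(-30\right) \left(-9\right) 12}{-2 - - \frac{61}{3}} - \frac{21726}{37422} = \frac{270 \cdot 12}{-2 + \frac{61}{3}} - \frac{1207}{2079} = \frac{3240}{\frac{55}{3}} - \frac{1207}{2079} = 3240 \cdot \frac{3}{55} - \frac{1207}{2079} = \frac{1944}{11} - \frac{1207}{2079} = \frac{366209}{2079}$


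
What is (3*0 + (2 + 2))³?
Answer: 64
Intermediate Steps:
(3*0 + (2 + 2))³ = (0 + 4)³ = 4³ = 64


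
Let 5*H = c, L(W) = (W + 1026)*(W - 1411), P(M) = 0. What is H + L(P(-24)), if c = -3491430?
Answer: -2145972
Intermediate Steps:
L(W) = (-1411 + W)*(1026 + W) (L(W) = (1026 + W)*(-1411 + W) = (-1411 + W)*(1026 + W))
H = -698286 (H = (1/5)*(-3491430) = -698286)
H + L(P(-24)) = -698286 + (-1447686 + 0**2 - 385*0) = -698286 + (-1447686 + 0 + 0) = -698286 - 1447686 = -2145972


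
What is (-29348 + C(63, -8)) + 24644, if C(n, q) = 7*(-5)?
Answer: -4739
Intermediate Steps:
C(n, q) = -35
(-29348 + C(63, -8)) + 24644 = (-29348 - 35) + 24644 = -29383 + 24644 = -4739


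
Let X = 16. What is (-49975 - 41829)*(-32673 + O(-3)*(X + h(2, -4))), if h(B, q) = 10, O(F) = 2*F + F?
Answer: 3020994228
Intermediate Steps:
O(F) = 3*F
(-49975 - 41829)*(-32673 + O(-3)*(X + h(2, -4))) = (-49975 - 41829)*(-32673 + (3*(-3))*(16 + 10)) = -91804*(-32673 - 9*26) = -91804*(-32673 - 234) = -91804*(-32907) = 3020994228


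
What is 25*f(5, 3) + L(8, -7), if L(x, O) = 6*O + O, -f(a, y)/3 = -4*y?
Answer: 851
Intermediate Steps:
f(a, y) = 12*y (f(a, y) = -(-12)*y = 12*y)
L(x, O) = 7*O
25*f(5, 3) + L(8, -7) = 25*(12*3) + 7*(-7) = 25*36 - 49 = 900 - 49 = 851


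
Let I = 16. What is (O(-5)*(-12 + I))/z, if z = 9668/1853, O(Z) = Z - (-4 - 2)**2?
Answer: -75973/2417 ≈ -31.433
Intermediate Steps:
O(Z) = -36 + Z (O(Z) = Z - 1*(-6)**2 = Z - 1*36 = Z - 36 = -36 + Z)
z = 9668/1853 (z = 9668*(1/1853) = 9668/1853 ≈ 5.2175)
(O(-5)*(-12 + I))/z = ((-36 - 5)*(-12 + 16))/(9668/1853) = -41*4*(1853/9668) = -164*1853/9668 = -75973/2417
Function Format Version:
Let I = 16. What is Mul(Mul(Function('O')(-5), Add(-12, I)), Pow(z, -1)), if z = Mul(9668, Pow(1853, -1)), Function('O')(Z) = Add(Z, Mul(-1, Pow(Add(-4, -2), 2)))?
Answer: Rational(-75973, 2417) ≈ -31.433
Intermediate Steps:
Function('O')(Z) = Add(-36, Z) (Function('O')(Z) = Add(Z, Mul(-1, Pow(-6, 2))) = Add(Z, Mul(-1, 36)) = Add(Z, -36) = Add(-36, Z))
z = Rational(9668, 1853) (z = Mul(9668, Rational(1, 1853)) = Rational(9668, 1853) ≈ 5.2175)
Mul(Mul(Function('O')(-5), Add(-12, I)), Pow(z, -1)) = Mul(Mul(Add(-36, -5), Add(-12, 16)), Pow(Rational(9668, 1853), -1)) = Mul(Mul(-41, 4), Rational(1853, 9668)) = Mul(-164, Rational(1853, 9668)) = Rational(-75973, 2417)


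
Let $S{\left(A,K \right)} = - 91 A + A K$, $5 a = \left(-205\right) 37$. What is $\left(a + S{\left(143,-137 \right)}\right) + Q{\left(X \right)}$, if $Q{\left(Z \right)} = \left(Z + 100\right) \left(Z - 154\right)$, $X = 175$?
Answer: $-28346$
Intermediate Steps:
$a = -1517$ ($a = \frac{\left(-205\right) 37}{5} = \frac{1}{5} \left(-7585\right) = -1517$)
$Q{\left(Z \right)} = \left(-154 + Z\right) \left(100 + Z\right)$ ($Q{\left(Z \right)} = \left(100 + Z\right) \left(-154 + Z\right) = \left(-154 + Z\right) \left(100 + Z\right)$)
$\left(a + S{\left(143,-137 \right)}\right) + Q{\left(X \right)} = \left(-1517 + 143 \left(-91 - 137\right)\right) - \left(24850 - 30625\right) = \left(-1517 + 143 \left(-228\right)\right) - -5775 = \left(-1517 - 32604\right) + 5775 = -34121 + 5775 = -28346$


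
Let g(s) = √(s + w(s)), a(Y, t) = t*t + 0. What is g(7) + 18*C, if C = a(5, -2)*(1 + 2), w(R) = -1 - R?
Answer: 216 + I ≈ 216.0 + 1.0*I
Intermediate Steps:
a(Y, t) = t² (a(Y, t) = t² + 0 = t²)
g(s) = I (g(s) = √(s + (-1 - s)) = √(-1) = I)
C = 12 (C = (-2)²*(1 + 2) = 4*3 = 12)
g(7) + 18*C = I + 18*12 = I + 216 = 216 + I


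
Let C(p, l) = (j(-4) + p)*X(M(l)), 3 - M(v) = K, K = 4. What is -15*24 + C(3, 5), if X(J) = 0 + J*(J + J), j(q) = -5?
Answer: -364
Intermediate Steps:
M(v) = -1 (M(v) = 3 - 1*4 = 3 - 4 = -1)
X(J) = 2*J**2 (X(J) = 0 + J*(2*J) = 0 + 2*J**2 = 2*J**2)
C(p, l) = -10 + 2*p (C(p, l) = (-5 + p)*(2*(-1)**2) = (-5 + p)*(2*1) = (-5 + p)*2 = -10 + 2*p)
-15*24 + C(3, 5) = -15*24 + (-10 + 2*3) = -360 + (-10 + 6) = -360 - 4 = -364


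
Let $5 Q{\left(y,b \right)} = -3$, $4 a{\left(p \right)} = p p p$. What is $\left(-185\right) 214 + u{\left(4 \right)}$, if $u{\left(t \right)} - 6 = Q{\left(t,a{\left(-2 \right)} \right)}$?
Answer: $- \frac{197923}{5} \approx -39585.0$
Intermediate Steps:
$a{\left(p \right)} = \frac{p^{3}}{4}$ ($a{\left(p \right)} = \frac{p p p}{4} = \frac{p^{2} p}{4} = \frac{p^{3}}{4}$)
$Q{\left(y,b \right)} = - \frac{3}{5}$ ($Q{\left(y,b \right)} = \frac{1}{5} \left(-3\right) = - \frac{3}{5}$)
$u{\left(t \right)} = \frac{27}{5}$ ($u{\left(t \right)} = 6 - \frac{3}{5} = \frac{27}{5}$)
$\left(-185\right) 214 + u{\left(4 \right)} = \left(-185\right) 214 + \frac{27}{5} = -39590 + \frac{27}{5} = - \frac{197923}{5}$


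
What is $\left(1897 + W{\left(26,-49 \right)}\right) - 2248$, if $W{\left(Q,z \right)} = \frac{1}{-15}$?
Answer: $- \frac{5266}{15} \approx -351.07$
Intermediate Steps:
$W{\left(Q,z \right)} = - \frac{1}{15}$
$\left(1897 + W{\left(26,-49 \right)}\right) - 2248 = \left(1897 - \frac{1}{15}\right) - 2248 = \frac{28454}{15} - 2248 = - \frac{5266}{15}$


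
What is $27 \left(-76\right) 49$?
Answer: $-100548$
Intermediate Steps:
$27 \left(-76\right) 49 = \left(-2052\right) 49 = -100548$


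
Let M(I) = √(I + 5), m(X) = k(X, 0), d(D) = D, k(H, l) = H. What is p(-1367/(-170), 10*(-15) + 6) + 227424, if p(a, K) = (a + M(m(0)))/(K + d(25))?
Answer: 4600786153/20230 - √5/119 ≈ 2.2742e+5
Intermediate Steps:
m(X) = X
M(I) = √(5 + I)
p(a, K) = (a + √5)/(25 + K) (p(a, K) = (a + √(5 + 0))/(K + 25) = (a + √5)/(25 + K))
p(-1367/(-170), 10*(-15) + 6) + 227424 = (-1367/(-170) + √5)/(25 + (10*(-15) + 6)) + 227424 = (-1367*(-1/170) + √5)/(25 + (-150 + 6)) + 227424 = (1367/170 + √5)/(25 - 144) + 227424 = (1367/170 + √5)/(-119) + 227424 = -(1367/170 + √5)/119 + 227424 = (-1367/20230 - √5/119) + 227424 = 4600786153/20230 - √5/119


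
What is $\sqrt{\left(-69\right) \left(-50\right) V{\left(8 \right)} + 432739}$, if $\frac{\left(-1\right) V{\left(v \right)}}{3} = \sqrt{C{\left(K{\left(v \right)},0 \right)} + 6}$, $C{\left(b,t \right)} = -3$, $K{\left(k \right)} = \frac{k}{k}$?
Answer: $\sqrt{432739 - 10350 \sqrt{3}} \approx 644.06$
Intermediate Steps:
$K{\left(k \right)} = 1$
$V{\left(v \right)} = - 3 \sqrt{3}$ ($V{\left(v \right)} = - 3 \sqrt{-3 + 6} = - 3 \sqrt{3}$)
$\sqrt{\left(-69\right) \left(-50\right) V{\left(8 \right)} + 432739} = \sqrt{\left(-69\right) \left(-50\right) \left(- 3 \sqrt{3}\right) + 432739} = \sqrt{3450 \left(- 3 \sqrt{3}\right) + 432739} = \sqrt{- 10350 \sqrt{3} + 432739} = \sqrt{432739 - 10350 \sqrt{3}}$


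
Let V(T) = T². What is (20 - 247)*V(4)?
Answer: -3632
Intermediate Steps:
(20 - 247)*V(4) = (20 - 247)*4² = -227*16 = -3632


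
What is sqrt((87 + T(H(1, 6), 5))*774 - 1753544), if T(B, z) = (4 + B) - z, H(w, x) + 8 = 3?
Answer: 5*I*sqrt(67634) ≈ 1300.3*I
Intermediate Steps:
H(w, x) = -5 (H(w, x) = -8 + 3 = -5)
T(B, z) = 4 + B - z
sqrt((87 + T(H(1, 6), 5))*774 - 1753544) = sqrt((87 + (4 - 5 - 1*5))*774 - 1753544) = sqrt((87 + (4 - 5 - 5))*774 - 1753544) = sqrt((87 - 6)*774 - 1753544) = sqrt(81*774 - 1753544) = sqrt(62694 - 1753544) = sqrt(-1690850) = 5*I*sqrt(67634)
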